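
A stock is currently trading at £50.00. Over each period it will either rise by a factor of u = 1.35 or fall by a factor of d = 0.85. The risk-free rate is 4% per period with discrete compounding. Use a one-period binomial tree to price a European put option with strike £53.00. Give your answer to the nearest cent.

£6.26

Risk-neutral probability p = (1 + 0.04 − 0.85)/(1.35 − 0.85) = 0.1900/0.5000 = 0.3800
Terminal stock prices: S_u = 67.5, S_d = 42.5
Terminal payoffs (K − S): max(-14.5, 0) = 0, max(10.5, 0) = 10.5
Node 0 (S = 50): V_0 = 1/1.04·[0.3800·0.0000 + 0.6200·10.5000] = 6.2596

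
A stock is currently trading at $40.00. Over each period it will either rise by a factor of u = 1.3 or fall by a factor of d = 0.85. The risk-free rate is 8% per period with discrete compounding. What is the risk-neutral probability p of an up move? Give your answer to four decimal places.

Risk-neutral probability p = (1 + 0.08 − 0.85)/(1.3 − 0.85) = 0.2300/0.4500 = 0.5111

p = 0.5111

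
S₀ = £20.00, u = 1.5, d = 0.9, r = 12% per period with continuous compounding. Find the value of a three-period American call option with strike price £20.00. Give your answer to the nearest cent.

£6.95

Risk-neutral probability p = (e^0.12 − 0.9)/(1.5 − 0.9) = 0.2275/0.6000 = 0.3792
Terminal stock prices: S_uuu = 67.5, S_uud = 40.5, S_udd = 24.3, S_ddd = 14.58
Terminal payoffs (S − K): max(47.5, 0) = 47.5, max(20.5, 0) = 20.5, max(4.3, 0) = 4.3, max(-5.42, 0) = 0
Node uu (S = 45): continuation = e^(−0.12)·[0.3792·47.5000 + 0.6208·20.5000] = 27.2616; exercise value = 25.0000 ≤ continuation, so V_uu = 27.2616
Node ud (S = 27): continuation = e^(−0.12)·[0.3792·20.5000 + 0.6208·4.3000] = 9.2616; exercise value = 7.0000 ≤ continuation, so V_ud = 9.2616
Node dd (S = 16.2): continuation = e^(−0.12)·[0.3792·4.3000 + 0.6208·0.0000] = 1.4460; exercise value = 0.0000 ≤ continuation, so V_dd = 1.4460
Node u (S = 30): continuation = e^(−0.12)·[0.3792·27.2616 + 0.6208·9.2616] = 14.2674; exercise value = 10.0000 ≤ continuation, so V_u = 14.2674
Node d (S = 18): continuation = e^(−0.12)·[0.3792·9.2616 + 0.6208·1.4460] = 3.9108; exercise value = 0.0000 ≤ continuation, so V_d = 3.9108
Node 0 (S = 20): continuation = e^(−0.12)·[0.3792·14.2674 + 0.6208·3.9108] = 6.9514; exercise value = 0.0000 ≤ continuation, so V_0 = 6.9514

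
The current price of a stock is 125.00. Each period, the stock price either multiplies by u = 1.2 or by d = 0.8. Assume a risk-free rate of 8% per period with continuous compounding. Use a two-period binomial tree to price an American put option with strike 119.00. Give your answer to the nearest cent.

5.12

Risk-neutral probability p = (e^0.08 − 0.8)/(1.2 − 0.8) = 0.2833/0.4000 = 0.7082
Terminal stock prices: S_uu = 180, S_ud = 120, S_dd = 80
Terminal payoffs (K − S): max(-61, 0) = 0, max(-1, 0) = 0, max(39, 0) = 39
Node u (S = 150): continuation = e^(−0.08)·[0.7082·0.0000 + 0.2918·0.0000] = 0.0000; exercise value = 0.0000 ≤ continuation, so V_u = 0.0000
Node d (S = 100): continuation = e^(−0.08)·[0.7082·0.0000 + 0.2918·39.0000] = 10.5046; exercise value = 19.0000 > continuation, so V_d = 19.0000 (exercise)
Node 0 (S = 125): continuation = e^(−0.08)·[0.7082·0.0000 + 0.2918·19.0000] = 5.1176; exercise value = 0.0000 ≤ continuation, so V_0 = 5.1176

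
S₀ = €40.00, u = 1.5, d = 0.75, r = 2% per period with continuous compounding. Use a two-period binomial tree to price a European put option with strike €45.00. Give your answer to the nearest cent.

€8.85

Risk-neutral probability p = (e^0.02 − 0.75)/(1.5 − 0.75) = 0.2702/0.7500 = 0.3603
Terminal stock prices: S_uu = 90, S_ud = 45, S_dd = 22.5
Terminal payoffs (K − S): max(-45, 0) = 0, max(0, 0) = 0, max(22.5, 0) = 22.5
Node u (S = 60): V_u = e^(−0.02)·[0.3603·0.0000 + 0.6397·0.0000] = 0.0000
Node d (S = 30): V_d = e^(−0.02)·[0.3603·0.0000 + 0.6397·22.5000] = 14.1089
Node 0 (S = 40): V_0 = e^(−0.02)·[0.3603·0.0000 + 0.6397·14.1089] = 8.8472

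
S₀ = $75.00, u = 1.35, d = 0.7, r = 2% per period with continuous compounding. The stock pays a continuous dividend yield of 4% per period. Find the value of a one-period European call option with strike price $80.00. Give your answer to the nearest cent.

Per-period risk-free factor R = e^0.02 = 1.0202; dividend-adjusted growth = e^(0.02−0.04) = 0.9802.
Risk-neutral probability p = (0.9802 − 0.7)/(1.35 − 0.7) = 0.2802/0.6500 = 0.4311
Terminal stock prices: S_u = 101.2, S_d = 52.5
Terminal payoffs (S − K): max(21.25, 0) = 21.25, max(-27.5, 0) = 0
Node 0 (S = 75): V_0 = e^(−0.02)·[0.4311·21.2500 + 0.5689·0.0000] = 8.9790

$8.98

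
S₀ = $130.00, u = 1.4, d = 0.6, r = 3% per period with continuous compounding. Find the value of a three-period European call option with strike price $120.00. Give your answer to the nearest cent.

$45.76

Risk-neutral probability p = (e^0.03 − 0.6)/(1.4 − 0.6) = 0.4305/0.8000 = 0.5381
Terminal stock prices: S_uuu = 356.7, S_uud = 152.9, S_udd = 65.52, S_ddd = 28.08
Terminal payoffs (S − K): max(236.7, 0) = 236.7, max(32.88, 0) = 32.88, max(-54.48, 0) = 0, max(-91.92, 0) = 0
Node uu (S = 254.8): V_uu = e^(−0.03)·[0.5381·236.7200 + 0.4619·32.8800] = 138.3465
Node ud (S = 109.2): V_ud = e^(−0.03)·[0.5381·32.8800 + 0.4619·0.0000] = 17.1688
Node dd (S = 46.8): V_dd = e^(−0.03)·[0.5381·0.0000 + 0.4619·0.0000] = 0.0000
Node u (S = 182): V_u = e^(−0.03)·[0.5381·138.3465 + 0.4619·17.1688] = 79.9363
Node d (S = 78): V_d = e^(−0.03)·[0.5381·17.1688 + 0.4619·0.0000] = 8.9650
Node 0 (S = 130): V_0 = e^(−0.03)·[0.5381·79.9363 + 0.4619·8.9650] = 45.7588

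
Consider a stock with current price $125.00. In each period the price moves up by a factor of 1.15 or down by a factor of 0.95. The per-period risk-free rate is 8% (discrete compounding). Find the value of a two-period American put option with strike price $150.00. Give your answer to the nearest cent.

$25.00

Risk-neutral probability p = (1 + 0.08 − 0.95)/(1.15 − 0.95) = 0.1300/0.2000 = 0.6500
Terminal stock prices: S_uu = 165.3, S_ud = 136.6, S_dd = 112.8
Terminal payoffs (K − S): max(-15.31, 0) = 0, max(13.44, 0) = 13.44, max(37.19, 0) = 37.19
Node u (S = 143.8): continuation = 1/1.08·[0.6500·0.0000 + 0.3500·13.4375] = 4.3547; exercise value = 6.2500 > continuation, so V_u = 6.2500 (exercise)
Node d (S = 118.8): continuation = 1/1.08·[0.6500·13.4375 + 0.3500·37.1875] = 20.1389; exercise value = 31.2500 > continuation, so V_d = 31.2500 (exercise)
Node 0 (S = 125): continuation = 1/1.08·[0.6500·6.2500 + 0.3500·31.2500] = 13.8889; exercise value = 25.0000 > continuation, so V_0 = 25.0000 (exercise)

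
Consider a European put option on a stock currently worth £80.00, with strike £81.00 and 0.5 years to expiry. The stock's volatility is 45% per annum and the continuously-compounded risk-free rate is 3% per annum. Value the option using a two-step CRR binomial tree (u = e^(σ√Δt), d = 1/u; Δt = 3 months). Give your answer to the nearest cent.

£9.09

CRR parameters: u = e^(σ√Δt) = e^(0.45·√0.25) = 1.2523, d = 1/u = 0.7985
Per-period rate: rΔt = 0.03·0.25 = 0.0075, so R = e^0.0075 = 1.0075
Risk-neutral probability p = (e^0.0075 − 0.7985)/(1.2523 − 0.7985) = 0.2090/0.4538 = 0.4606
Terminal stock prices: S_uu = 125.5, S_ud = 80, S_dd = 51.01
Terminal payoffs (K − S): max(-44.46, 0) = 0, max(1, 0) = 1, max(29.99, 0) = 29.99
Node u (S = 100.2): V_u = e^(−0.0075)·[0.4606·0.0000 + 0.5394·1.0000] = 0.5354
Node d (S = 63.88): V_d = e^(−0.0075)·[0.4606·1.0000 + 0.5394·29.9897] = 16.5135
Node 0 (S = 80): V_0 = e^(−0.0075)·[0.4606·0.5354 + 0.5394·16.5135] = 9.0860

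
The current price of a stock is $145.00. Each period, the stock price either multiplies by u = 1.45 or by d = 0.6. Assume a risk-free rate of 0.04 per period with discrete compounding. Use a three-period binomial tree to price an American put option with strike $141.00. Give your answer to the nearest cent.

$33.09

Risk-neutral probability p = (1 + 0.04 − 0.6)/(1.45 − 0.6) = 0.4400/0.8500 = 0.5176
Terminal stock prices: S_uuu = 442.1, S_uud = 182.9, S_udd = 75.69, S_ddd = 31.32
Terminal payoffs (K − S): max(-301.1, 0) = 0, max(-41.92, 0) = 0, max(65.31, 0) = 65.31, max(109.7, 0) = 109.7
Node uu (S = 304.9): continuation = 1/1.04·[0.5176·0.0000 + 0.4824·0.0000] = 0.0000; exercise value = 0.0000 ≤ continuation, so V_uu = 0.0000
Node ud (S = 126.1): continuation = 1/1.04·[0.5176·0.0000 + 0.4824·65.3100] = 30.2908; exercise value = 14.8500 ≤ continuation, so V_ud = 30.2908
Node dd (S = 52.2): continuation = 1/1.04·[0.5176·65.3100 + 0.4824·109.6800] = 83.3769; exercise value = 88.8000 > continuation, so V_dd = 88.8000 (exercise)
Node u (S = 210.2): continuation = 1/1.04·[0.5176·0.0000 + 0.4824·30.2908] = 14.0489; exercise value = 0.0000 ≤ continuation, so V_u = 14.0489
Node d (S = 87): continuation = 1/1.04·[0.5176·30.2908 + 0.4824·88.8000] = 56.2624; exercise value = 54.0000 ≤ continuation, so V_d = 56.2624
Node 0 (S = 145): continuation = 1/1.04·[0.5176·14.0489 + 0.4824·56.2624] = 33.0872; exercise value = 0.0000 ≤ continuation, so V_0 = 33.0872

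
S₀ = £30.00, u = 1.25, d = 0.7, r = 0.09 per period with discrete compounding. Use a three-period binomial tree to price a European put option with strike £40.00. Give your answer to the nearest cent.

£6.01

Risk-neutral probability p = (1 + 0.09 − 0.7)/(1.25 − 0.7) = 0.3900/0.5500 = 0.7091
Terminal stock prices: S_uuu = 58.59, S_uud = 32.81, S_udd = 18.37, S_ddd = 10.29
Terminal payoffs (K − S): max(-18.59, 0) = 0, max(7.188, 0) = 7.188, max(21.63, 0) = 21.63, max(29.71, 0) = 29.71
Node uu (S = 46.88): V_uu = 1/1.09·[0.7091·0.0000 + 0.2909·7.1875] = 1.9183
Node ud (S = 26.25): V_ud = 1/1.09·[0.7091·7.1875 + 0.2909·21.6250] = 10.4472
Node dd (S = 14.7): V_dd = 1/1.09·[0.7091·21.6250 + 0.2909·29.7100] = 21.9972
Node u (S = 37.5): V_u = 1/1.09·[0.7091·1.9183 + 0.2909·10.4472] = 4.0362
Node d (S = 21): V_d = 1/1.09·[0.7091·10.4472 + 0.2909·21.9972] = 12.6672
Node 0 (S = 30): V_0 = 1/1.09·[0.7091·4.0362 + 0.2909·12.6672] = 6.0064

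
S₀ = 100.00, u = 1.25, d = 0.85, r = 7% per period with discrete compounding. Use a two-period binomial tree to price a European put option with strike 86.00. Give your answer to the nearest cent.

Risk-neutral probability p = (1 + 0.07 − 0.85)/(1.25 − 0.85) = 0.2200/0.4000 = 0.5500
Terminal stock prices: S_uu = 156.2, S_ud = 106.2, S_dd = 72.25
Terminal payoffs (K − S): max(-70.25, 0) = 0, max(-20.25, 0) = 0, max(13.75, 0) = 13.75
Node u (S = 125): V_u = 1/1.07·[0.5500·0.0000 + 0.4500·0.0000] = 0.0000
Node d (S = 85): V_d = 1/1.07·[0.5500·0.0000 + 0.4500·13.7500] = 5.7827
Node 0 (S = 100): V_0 = 1/1.07·[0.5500·0.0000 + 0.4500·5.7827] = 2.4320

2.43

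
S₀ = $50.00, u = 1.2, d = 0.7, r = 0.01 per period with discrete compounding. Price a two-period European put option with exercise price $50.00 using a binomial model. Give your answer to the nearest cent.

$7.30

Risk-neutral probability p = (1 + 0.01 − 0.7)/(1.2 − 0.7) = 0.3100/0.5000 = 0.6200
Terminal stock prices: S_uu = 72, S_ud = 42, S_dd = 24.5
Terminal payoffs (K − S): max(-22, 0) = 0, max(8, 0) = 8, max(25.5, 0) = 25.5
Node u (S = 60): V_u = 1/1.01·[0.6200·0.0000 + 0.3800·8.0000] = 3.0099
Node d (S = 35): V_d = 1/1.01·[0.6200·8.0000 + 0.3800·25.5000] = 14.5050
Node 0 (S = 50): V_0 = 1/1.01·[0.6200·3.0099 + 0.3800·14.5050] = 7.3050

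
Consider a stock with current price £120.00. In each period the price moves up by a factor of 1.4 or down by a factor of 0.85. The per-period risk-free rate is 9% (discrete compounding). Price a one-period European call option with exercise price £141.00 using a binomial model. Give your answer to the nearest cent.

Risk-neutral probability p = (1 + 0.09 − 0.85)/(1.4 − 0.85) = 0.2400/0.5500 = 0.4364
Terminal stock prices: S_u = 168, S_d = 102
Terminal payoffs (S − K): max(27, 0) = 27, max(-39, 0) = 0
Node 0 (S = 120): V_0 = 1/1.09·[0.4364·27.0000 + 0.5636·0.0000] = 10.8090

£10.81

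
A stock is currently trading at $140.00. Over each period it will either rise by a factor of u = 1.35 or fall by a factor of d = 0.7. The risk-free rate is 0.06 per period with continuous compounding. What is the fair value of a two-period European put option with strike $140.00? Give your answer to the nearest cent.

Risk-neutral probability p = (e^0.06 − 0.7)/(1.35 − 0.7) = 0.3618/0.6500 = 0.5567
Terminal stock prices: S_uu = 255.2, S_ud = 132.3, S_dd = 68.6
Terminal payoffs (K − S): max(-115.2, 0) = 0, max(7.7, 0) = 7.7, max(71.4, 0) = 71.4
Node u (S = 189): V_u = e^(−0.06)·[0.5567·0.0000 + 0.4433·7.7000] = 3.2148
Node d (S = 98): V_d = e^(−0.06)·[0.5567·7.7000 + 0.4433·71.4000] = 33.8470
Node 0 (S = 140): V_0 = e^(−0.06)·[0.5567·3.2148 + 0.4433·33.8470] = 15.8169

$15.82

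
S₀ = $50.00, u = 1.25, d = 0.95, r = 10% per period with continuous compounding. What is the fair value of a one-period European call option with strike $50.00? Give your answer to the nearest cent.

Risk-neutral probability p = (e^0.1 − 0.95)/(1.25 − 0.95) = 0.1552/0.3000 = 0.5172
Terminal stock prices: S_u = 62.5, S_d = 47.5
Terminal payoffs (S − K): max(12.5, 0) = 12.5, max(-2.5, 0) = 0
Node 0 (S = 50): V_0 = e^(−0.1)·[0.5172·12.5000 + 0.4828·0.0000] = 5.8502

$5.85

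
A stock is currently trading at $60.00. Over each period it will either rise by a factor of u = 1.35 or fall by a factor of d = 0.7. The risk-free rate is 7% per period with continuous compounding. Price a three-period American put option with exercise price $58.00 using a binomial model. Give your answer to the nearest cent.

Risk-neutral probability p = (e^0.07 − 0.7)/(1.35 − 0.7) = 0.3725/0.6500 = 0.5731
Terminal stock prices: S_uuu = 147.6, S_uud = 76.55, S_udd = 39.69, S_ddd = 20.58
Terminal payoffs (K − S): max(-89.62, 0) = 0, max(-18.55, 0) = 0, max(18.31, 0) = 18.31, max(37.42, 0) = 37.42
Node uu (S = 109.4): continuation = e^(−0.07)·[0.5731·0.0000 + 0.4269·0.0000] = 0.0000; exercise value = 0.0000 ≤ continuation, so V_uu = 0.0000
Node ud (S = 56.7): continuation = e^(−0.07)·[0.5731·0.0000 + 0.4269·18.3100] = 7.2883; exercise value = 1.3000 ≤ continuation, so V_ud = 7.2883
Node dd (S = 29.4): continuation = e^(−0.07)·[0.5731·18.3100 + 0.4269·37.4200] = 24.6788; exercise value = 28.6000 > continuation, so V_dd = 28.6000 (exercise)
Node u (S = 81): continuation = e^(−0.07)·[0.5731·0.0000 + 0.4269·7.2883] = 2.9011; exercise value = 0.0000 ≤ continuation, so V_u = 2.9011
Node d (S = 42): continuation = e^(−0.07)·[0.5731·7.2883 + 0.4269·28.6000] = 15.2786; exercise value = 16.0000 > continuation, so V_d = 16.0000 (exercise)
Node 0 (S = 60): continuation = e^(−0.07)·[0.5731·2.9011 + 0.4269·16.0000] = 7.9190; exercise value = 0.0000 ≤ continuation, so V_0 = 7.9190

$7.92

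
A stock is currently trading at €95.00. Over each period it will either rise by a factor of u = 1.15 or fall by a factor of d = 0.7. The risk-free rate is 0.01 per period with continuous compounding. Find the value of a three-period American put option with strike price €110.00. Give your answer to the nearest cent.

Risk-neutral probability p = (e^0.01 − 0.7)/(1.15 − 0.7) = 0.3101/0.4500 = 0.6890
Terminal stock prices: S_uuu = 144.5, S_uud = 87.95, S_udd = 53.53, S_ddd = 32.58
Terminal payoffs (K − S): max(-34.48, 0) = 0, max(22.05, 0) = 22.05, max(56.47, 0) = 56.47, max(77.42, 0) = 77.42
Node uu (S = 125.6): continuation = e^(−0.01)·[0.6890·0.0000 + 0.3110·22.0538] = 6.7905; exercise value = 0.0000 ≤ continuation, so V_uu = 6.7905
Node ud (S = 76.47): continuation = e^(−0.01)·[0.6890·22.0538 + 0.3110·56.4675] = 32.4305; exercise value = 33.5250 > continuation, so V_ud = 33.5250 (exercise)
Node dd (S = 46.55): continuation = e^(−0.01)·[0.6890·56.4675 + 0.3110·77.4150] = 62.3555; exercise value = 63.4500 > continuation, so V_dd = 63.4500 (exercise)
Node u (S = 109.2): continuation = e^(−0.01)·[0.6890·6.7905 + 0.3110·33.5250] = 14.9546; exercise value = 0.7500 ≤ continuation, so V_u = 14.9546
Node d (S = 66.5): continuation = e^(−0.01)·[0.6890·33.5250 + 0.3110·63.4500] = 42.4055; exercise value = 43.5000 > continuation, so V_d = 43.5000 (exercise)
Node 0 (S = 95): continuation = e^(−0.01)·[0.6890·14.9546 + 0.3110·43.5000] = 23.5951; exercise value = 15.0000 ≤ continuation, so V_0 = 23.5951

€23.60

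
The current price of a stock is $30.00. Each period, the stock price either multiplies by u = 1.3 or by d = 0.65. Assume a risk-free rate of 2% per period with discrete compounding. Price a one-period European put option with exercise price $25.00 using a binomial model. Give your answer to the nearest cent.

$2.32

Risk-neutral probability p = (1 + 0.02 − 0.65)/(1.3 − 0.65) = 0.3700/0.6500 = 0.5692
Terminal stock prices: S_u = 39, S_d = 19.5
Terminal payoffs (K − S): max(-14, 0) = 0, max(5.5, 0) = 5.5
Node 0 (S = 30): V_0 = 1/1.02·[0.5692·0.0000 + 0.4308·5.5000] = 2.3228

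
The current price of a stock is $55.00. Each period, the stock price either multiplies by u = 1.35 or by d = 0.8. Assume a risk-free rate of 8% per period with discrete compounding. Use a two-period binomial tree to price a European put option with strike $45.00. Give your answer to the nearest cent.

$2.02

Risk-neutral probability p = (1 + 0.08 − 0.8)/(1.35 − 0.8) = 0.2800/0.5500 = 0.5091
Terminal stock prices: S_uu = 100.2, S_ud = 59.4, S_dd = 35.2
Terminal payoffs (K − S): max(-55.24, 0) = 0, max(-14.4, 0) = 0, max(9.8, 0) = 9.8
Node u (S = 74.25): V_u = 1/1.08·[0.5091·0.0000 + 0.4909·0.0000] = 0.0000
Node d (S = 44): V_d = 1/1.08·[0.5091·0.0000 + 0.4909·9.8000] = 4.4545
Node 0 (S = 55): V_0 = 1/1.08·[0.5091·0.0000 + 0.4909·4.4545] = 2.0248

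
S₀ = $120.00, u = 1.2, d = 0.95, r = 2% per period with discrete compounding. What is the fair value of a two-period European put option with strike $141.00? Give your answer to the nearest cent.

Risk-neutral probability p = (1 + 0.02 − 0.95)/(1.2 − 0.95) = 0.0700/0.2500 = 0.2800
Terminal stock prices: S_uu = 172.8, S_ud = 136.8, S_dd = 108.3
Terminal payoffs (K − S): max(-31.8, 0) = 0, max(4.2, 0) = 4.2, max(32.7, 0) = 32.7
Node u (S = 144): V_u = 1/1.02·[0.2800·0.0000 + 0.7200·4.2000] = 2.9647
Node d (S = 114): V_d = 1/1.02·[0.2800·4.2000 + 0.7200·32.7000] = 24.2353
Node 0 (S = 120): V_0 = 1/1.02·[0.2800·2.9647 + 0.7200·24.2353] = 17.9211

$17.92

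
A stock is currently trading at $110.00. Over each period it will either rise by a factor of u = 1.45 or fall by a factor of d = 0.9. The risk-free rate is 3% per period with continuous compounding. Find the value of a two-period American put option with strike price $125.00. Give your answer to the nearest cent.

$19.67

Risk-neutral probability p = (e^0.03 − 0.9)/(1.45 − 0.9) = 0.1305/0.5500 = 0.2372
Terminal stock prices: S_uu = 231.3, S_ud = 143.6, S_dd = 89.1
Terminal payoffs (K − S): max(-106.3, 0) = 0, max(-18.55, 0) = 0, max(35.9, 0) = 35.9
Node u (S = 159.5): continuation = e^(−0.03)·[0.2372·0.0000 + 0.7628·0.0000] = 0.0000; exercise value = 0.0000 ≤ continuation, so V_u = 0.0000
Node d (S = 99): continuation = e^(−0.03)·[0.2372·0.0000 + 0.7628·35.9000] = 26.5755; exercise value = 26.0000 ≤ continuation, so V_d = 26.5755
Node 0 (S = 110): continuation = e^(−0.03)·[0.2372·0.0000 + 0.7628·26.5755] = 19.6729; exercise value = 15.0000 ≤ continuation, so V_0 = 19.6729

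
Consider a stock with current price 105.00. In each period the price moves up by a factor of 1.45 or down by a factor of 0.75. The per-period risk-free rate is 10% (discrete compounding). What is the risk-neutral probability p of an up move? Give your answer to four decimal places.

Risk-neutral probability p = (1 + 0.1 − 0.75)/(1.45 − 0.75) = 0.3500/0.7000 = 0.5000

p = 0.5000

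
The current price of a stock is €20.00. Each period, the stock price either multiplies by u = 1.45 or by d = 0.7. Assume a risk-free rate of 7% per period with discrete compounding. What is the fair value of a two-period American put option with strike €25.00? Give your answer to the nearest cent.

Risk-neutral probability p = (1 + 0.07 − 0.7)/(1.45 − 0.7) = 0.3700/0.7500 = 0.4933
Terminal stock prices: S_uu = 42.05, S_ud = 20.3, S_dd = 9.8
Terminal payoffs (K − S): max(-17.05, 0) = 0, max(4.7, 0) = 4.7, max(15.2, 0) = 15.2
Node u (S = 29): continuation = 1/1.07·[0.4933·0.0000 + 0.5067·4.7000] = 2.2255; exercise value = 0.0000 ≤ continuation, so V_u = 2.2255
Node d (S = 14): continuation = 1/1.07·[0.4933·4.7000 + 0.5067·15.2000] = 9.3645; exercise value = 11.0000 > continuation, so V_d = 11.0000 (exercise)
Node 0 (S = 20): continuation = 1/1.07·[0.4933·2.2255 + 0.5067·11.0000] = 6.2348; exercise value = 5.0000 ≤ continuation, so V_0 = 6.2348

€6.23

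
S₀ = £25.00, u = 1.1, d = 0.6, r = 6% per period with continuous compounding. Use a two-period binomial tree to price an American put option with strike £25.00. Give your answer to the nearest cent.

Risk-neutral probability p = (e^0.06 − 0.6)/(1.1 − 0.6) = 0.4618/0.5000 = 0.9237
Terminal stock prices: S_uu = 30.25, S_ud = 16.5, S_dd = 9
Terminal payoffs (K − S): max(-5.25, 0) = 0, max(8.5, 0) = 8.5, max(16, 0) = 16
Node u (S = 27.5): continuation = e^(−0.06)·[0.9237·0.0000 + 0.0763·8.5000] = 0.6110; exercise value = 0.0000 ≤ continuation, so V_u = 0.6110
Node d (S = 15): continuation = e^(−0.06)·[0.9237·8.5000 + 0.0763·16.0000] = 8.5441; exercise value = 10.0000 > continuation, so V_d = 10.0000 (exercise)
Node 0 (S = 25): continuation = e^(−0.06)·[0.9237·0.6110 + 0.0763·10.0000] = 1.2503; exercise value = 0.0000 ≤ continuation, so V_0 = 1.2503

£1.25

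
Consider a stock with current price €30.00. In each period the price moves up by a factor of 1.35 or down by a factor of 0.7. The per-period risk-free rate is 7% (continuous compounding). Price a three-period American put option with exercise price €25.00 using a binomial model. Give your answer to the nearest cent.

€2.50

Risk-neutral probability p = (e^0.07 − 0.7)/(1.35 − 0.7) = 0.3725/0.6500 = 0.5731
Terminal stock prices: S_uuu = 73.81, S_uud = 38.27, S_udd = 19.84, S_ddd = 10.29
Terminal payoffs (K − S): max(-48.81, 0) = 0, max(-13.27, 0) = 0, max(5.155, 0) = 5.155, max(14.71, 0) = 14.71
Node uu (S = 54.68): continuation = e^(−0.07)·[0.5731·0.0000 + 0.4269·0.0000] = 0.0000; exercise value = 0.0000 ≤ continuation, so V_uu = 0.0000
Node ud (S = 28.35): continuation = e^(−0.07)·[0.5731·0.0000 + 0.4269·5.1550] = 2.0519; exercise value = 0.0000 ≤ continuation, so V_ud = 2.0519
Node dd (S = 14.7): continuation = e^(−0.07)·[0.5731·5.1550 + 0.4269·14.7100] = 8.6098; exercise value = 10.3000 > continuation, so V_dd = 10.3000 (exercise)
Node u (S = 40.5): continuation = e^(−0.07)·[0.5731·0.0000 + 0.4269·2.0519] = 0.8168; exercise value = 0.0000 ≤ continuation, so V_u = 0.8168
Node d (S = 21): continuation = e^(−0.07)·[0.5731·2.0519 + 0.4269·10.3000] = 5.1963; exercise value = 4.0000 ≤ continuation, so V_d = 5.1963
Node 0 (S = 30): continuation = e^(−0.07)·[0.5731·0.8168 + 0.4269·5.1963] = 2.5048; exercise value = 0.0000 ≤ continuation, so V_0 = 2.5048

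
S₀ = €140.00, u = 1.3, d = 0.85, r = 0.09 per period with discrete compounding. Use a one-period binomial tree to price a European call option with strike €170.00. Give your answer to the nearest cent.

€5.87

Risk-neutral probability p = (1 + 0.09 − 0.85)/(1.3 − 0.85) = 0.2400/0.4500 = 0.5333
Terminal stock prices: S_u = 182, S_d = 119
Terminal payoffs (S − K): max(12, 0) = 12, max(-51, 0) = 0
Node 0 (S = 140): V_0 = 1/1.09·[0.5333·12.0000 + 0.4667·0.0000] = 5.8716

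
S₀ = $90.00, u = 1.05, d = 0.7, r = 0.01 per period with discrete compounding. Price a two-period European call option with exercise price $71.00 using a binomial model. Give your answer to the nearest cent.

$21.71

Risk-neutral probability p = (1 + 0.01 − 0.7)/(1.05 − 0.7) = 0.3100/0.3500 = 0.8857
Terminal stock prices: S_uu = 99.23, S_ud = 66.15, S_dd = 44.1
Terminal payoffs (S − K): max(28.23, 0) = 28.23, max(-4.85, 0) = 0, max(-26.9, 0) = 0
Node u (S = 94.5): V_u = 1/1.01·[0.8857·28.2250 + 0.1143·0.0000] = 24.7518
Node d (S = 63): V_d = 1/1.01·[0.8857·0.0000 + 0.1143·0.0000] = 0.0000
Node 0 (S = 90): V_0 = 1/1.01·[0.8857·24.7518 + 0.1143·0.0000] = 21.7059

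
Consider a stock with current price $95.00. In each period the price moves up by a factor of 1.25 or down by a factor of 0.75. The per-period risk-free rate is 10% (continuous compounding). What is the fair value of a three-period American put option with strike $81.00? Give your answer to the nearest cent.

Risk-neutral probability p = (e^0.1 − 0.75)/(1.25 − 0.75) = 0.3552/0.5000 = 0.7103
Terminal stock prices: S_uuu = 185.5, S_uud = 111.3, S_udd = 66.8, S_ddd = 40.08
Terminal payoffs (K − S): max(-104.5, 0) = 0, max(-30.33, 0) = 0, max(14.2, 0) = 14.2, max(40.92, 0) = 40.92
Node uu (S = 148.4): continuation = e^(−0.1)·[0.7103·0.0000 + 0.2897·0.0000] = 0.0000; exercise value = 0.0000 ≤ continuation, so V_uu = 0.0000
Node ud (S = 89.06): continuation = e^(−0.1)·[0.7103·0.0000 + 0.2897·14.2031] = 3.7225; exercise value = 0.0000 ≤ continuation, so V_ud = 3.7225
Node dd (S = 53.44): continuation = e^(−0.1)·[0.7103·14.2031 + 0.2897·40.9219] = 19.8543; exercise value = 27.5625 > continuation, so V_dd = 27.5625 (exercise)
Node u (S = 118.8): continuation = e^(−0.1)·[0.7103·0.0000 + 0.2897·3.7225] = 0.9757; exercise value = 0.0000 ≤ continuation, so V_u = 0.9757
Node d (S = 71.25): continuation = e^(−0.1)·[0.7103·3.7225 + 0.2897·27.5625] = 9.6166; exercise value = 9.7500 > continuation, so V_d = 9.7500 (exercise)
Node 0 (S = 95): continuation = e^(−0.1)·[0.7103·0.9757 + 0.2897·9.7500] = 3.1825; exercise value = 0.0000 ≤ continuation, so V_0 = 3.1825

$3.18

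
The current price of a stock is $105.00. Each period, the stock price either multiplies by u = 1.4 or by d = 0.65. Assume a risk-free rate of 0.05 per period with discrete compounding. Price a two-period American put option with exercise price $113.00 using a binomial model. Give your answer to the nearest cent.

$23.83

Risk-neutral probability p = (1 + 0.05 − 0.65)/(1.4 − 0.65) = 0.4000/0.7500 = 0.5333
Terminal stock prices: S_uu = 205.8, S_ud = 95.55, S_dd = 44.36
Terminal payoffs (K − S): max(-92.8, 0) = 0, max(17.45, 0) = 17.45, max(68.64, 0) = 68.64
Node u (S = 147): continuation = 1/1.05·[0.5333·0.0000 + 0.4667·17.4500] = 7.7556; exercise value = 0.0000 ≤ continuation, so V_u = 7.7556
Node d (S = 68.25): continuation = 1/1.05·[0.5333·17.4500 + 0.4667·68.6375] = 39.3690; exercise value = 44.7500 > continuation, so V_d = 44.7500 (exercise)
Node 0 (S = 105): continuation = 1/1.05·[0.5333·7.7556 + 0.4667·44.7500] = 23.8282; exercise value = 8.0000 ≤ continuation, so V_0 = 23.8282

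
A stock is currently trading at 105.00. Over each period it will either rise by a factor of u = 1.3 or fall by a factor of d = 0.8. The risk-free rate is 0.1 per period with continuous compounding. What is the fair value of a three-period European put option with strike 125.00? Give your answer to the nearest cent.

10.87

Risk-neutral probability p = (e^0.1 − 0.8)/(1.3 − 0.8) = 0.3052/0.5000 = 0.6103
Terminal stock prices: S_uuu = 230.7, S_uud = 142, S_udd = 87.36, S_ddd = 53.76
Terminal payoffs (K − S): max(-105.7, 0) = 0, max(-16.96, 0) = 0, max(37.64, 0) = 37.64, max(71.24, 0) = 71.24
Node uu (S = 177.5): V_uu = e^(−0.1)·[0.6103·0.0000 + 0.3897·0.0000] = 0.0000
Node ud (S = 109.2): V_ud = e^(−0.1)·[0.6103·0.0000 + 0.3897·37.6400] = 13.2710
Node dd (S = 67.2): V_dd = e^(−0.1)·[0.6103·37.6400 + 0.3897·71.2400] = 45.9047
Node u (S = 136.5): V_u = e^(−0.1)·[0.6103·0.0000 + 0.3897·13.2710] = 4.6791
Node d (S = 84): V_d = e^(−0.1)·[0.6103·13.2710 + 0.3897·45.9047] = 23.5140
Node 0 (S = 105): V_0 = e^(−0.1)·[0.6103·4.6791 + 0.3897·23.5140] = 10.8746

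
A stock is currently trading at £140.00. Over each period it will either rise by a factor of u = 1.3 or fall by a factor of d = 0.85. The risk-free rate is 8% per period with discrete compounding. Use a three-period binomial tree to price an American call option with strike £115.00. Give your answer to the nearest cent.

£51.40

Risk-neutral probability p = (1 + 0.08 − 0.85)/(1.3 − 0.85) = 0.2300/0.4500 = 0.5111
Terminal stock prices: S_uuu = 307.6, S_uud = 201.1, S_udd = 131.5, S_ddd = 85.98
Terminal payoffs (S − K): max(192.6, 0) = 192.6, max(86.11, 0) = 86.11, max(16.49, 0) = 16.49, max(-29.02, 0) = 0
Node uu (S = 236.6): continuation = 1/1.08·[0.5111·192.5800 + 0.4889·86.1100] = 130.1185; exercise value = 121.6000 ≤ continuation, so V_uu = 130.1185
Node ud (S = 154.7): continuation = 1/1.08·[0.5111·86.1100 + 0.4889·16.4950] = 48.2185; exercise value = 39.7000 ≤ continuation, so V_ud = 48.2185
Node dd (S = 101.1): continuation = 1/1.08·[0.5111·16.4950 + 0.4889·0.0000] = 7.8063; exercise value = 0.0000 ≤ continuation, so V_dd = 7.8063
Node u (S = 182): continuation = 1/1.08·[0.5111·130.1185 + 0.4889·48.2185] = 83.4060; exercise value = 67.0000 ≤ continuation, so V_u = 83.4060
Node d (S = 119): continuation = 1/1.08·[0.5111·48.2185 + 0.4889·7.8063] = 26.3532; exercise value = 4.0000 ≤ continuation, so V_d = 26.3532
Node 0 (S = 140): continuation = 1/1.08·[0.5111·83.4060 + 0.4889·26.3532] = 51.4014; exercise value = 25.0000 ≤ continuation, so V_0 = 51.4014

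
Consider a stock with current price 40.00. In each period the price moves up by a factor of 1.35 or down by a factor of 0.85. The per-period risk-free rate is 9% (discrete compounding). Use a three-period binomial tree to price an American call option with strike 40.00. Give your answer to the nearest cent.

Risk-neutral probability p = (1 + 0.09 − 0.85)/(1.35 − 0.85) = 0.2400/0.5000 = 0.4800
Terminal stock prices: S_uuu = 98.42, S_uud = 61.97, S_udd = 39.01, S_ddd = 24.56
Terminal payoffs (S − K): max(58.42, 0) = 58.42, max(21.97, 0) = 21.97, max(-0.985, 0) = 0, max(-15.44, 0) = 0
Node uu (S = 72.9): continuation = 1/1.09·[0.4800·58.4150 + 0.5200·21.9650] = 36.2028; exercise value = 32.9000 ≤ continuation, so V_uu = 36.2028
Node ud (S = 45.9): continuation = 1/1.09·[0.4800·21.9650 + 0.5200·0.0000] = 9.6727; exercise value = 5.9000 ≤ continuation, so V_ud = 9.6727
Node dd (S = 28.9): continuation = 1/1.09·[0.4800·0.0000 + 0.5200·0.0000] = 0.0000; exercise value = 0.0000 ≤ continuation, so V_dd = 0.0000
Node u (S = 54): continuation = 1/1.09·[0.4800·36.2028 + 0.5200·9.6727] = 20.5570; exercise value = 14.0000 ≤ continuation, so V_u = 20.5570
Node d (S = 34): continuation = 1/1.09·[0.4800·9.6727 + 0.5200·0.0000] = 4.2595; exercise value = 0.0000 ≤ continuation, so V_d = 4.2595
Node 0 (S = 40): continuation = 1/1.09·[0.4800·20.5570 + 0.5200·4.2595] = 11.0847; exercise value = 0.0000 ≤ continuation, so V_0 = 11.0847

11.08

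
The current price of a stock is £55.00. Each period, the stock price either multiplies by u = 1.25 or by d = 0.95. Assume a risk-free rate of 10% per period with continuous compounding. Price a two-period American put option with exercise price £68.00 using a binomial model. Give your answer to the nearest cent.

£13.00

Risk-neutral probability p = (e^0.1 − 0.95)/(1.25 − 0.95) = 0.1552/0.3000 = 0.5172
Terminal stock prices: S_uu = 85.94, S_ud = 65.31, S_dd = 49.64
Terminal payoffs (K − S): max(-17.94, 0) = 0, max(2.688, 0) = 2.688, max(18.36, 0) = 18.36
Node u (S = 68.75): continuation = e^(−0.1)·[0.5172·0.0000 + 0.4828·2.6875] = 1.1740; exercise value = 0.0000 ≤ continuation, so V_u = 1.1740
Node d (S = 52.25): continuation = e^(−0.1)·[0.5172·2.6875 + 0.4828·18.3625] = 9.2789; exercise value = 15.7500 > continuation, so V_d = 15.7500 (exercise)
Node 0 (S = 55): continuation = e^(−0.1)·[0.5172·1.1740 + 0.4828·15.7500] = 7.4294; exercise value = 13.0000 > continuation, so V_0 = 13.0000 (exercise)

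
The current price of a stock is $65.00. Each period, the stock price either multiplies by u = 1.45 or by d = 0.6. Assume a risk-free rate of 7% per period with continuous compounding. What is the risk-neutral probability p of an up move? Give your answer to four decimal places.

p = 0.5559

Risk-neutral probability p = (e^0.07 − 0.6)/(1.45 − 0.6) = 0.4725/0.8500 = 0.5559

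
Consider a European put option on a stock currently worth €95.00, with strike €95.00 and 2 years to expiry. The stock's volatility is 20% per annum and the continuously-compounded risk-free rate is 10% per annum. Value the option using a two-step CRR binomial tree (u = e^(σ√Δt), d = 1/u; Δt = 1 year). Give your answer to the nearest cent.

CRR parameters: u = e^(σ√Δt) = e^(0.2·√1) = 1.2214, d = 1/u = 0.8187
Per-period rate: rΔt = 0.1·1 = 0.1, so R = e^0.1 = 1.1052
Risk-neutral probability p = (e^0.1 − 0.8187)/(1.2214 − 0.8187) = 0.2864/0.4027 = 0.7113
Terminal stock prices: S_uu = 141.7, S_ud = 95, S_dd = 63.68
Terminal payoffs (K − S): max(-46.72, 0) = 0, max(0, 0) = 0, max(31.32, 0) = 31.32
Node u (S = 116): V_u = e^(−0.1)·[0.7113·0.0000 + 0.2887·0.0000] = 0.0000
Node d (S = 77.78): V_d = e^(−0.1)·[0.7113·0.0000 + 0.2887·31.3196] = 8.1801
Node 0 (S = 95): V_0 = e^(−0.1)·[0.7113·0.0000 + 0.2887·8.1801] = 2.1365

€2.14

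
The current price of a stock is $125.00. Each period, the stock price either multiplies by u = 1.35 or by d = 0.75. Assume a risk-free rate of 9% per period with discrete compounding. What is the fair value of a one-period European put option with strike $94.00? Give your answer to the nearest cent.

Risk-neutral probability p = (1 + 0.09 − 0.75)/(1.35 − 0.75) = 0.3400/0.6000 = 0.5667
Terminal stock prices: S_u = 168.8, S_d = 93.75
Terminal payoffs (K − S): max(-74.75, 0) = 0, max(0.25, 0) = 0.25
Node 0 (S = 125): V_0 = 1/1.09·[0.5667·0.0000 + 0.4333·0.2500] = 0.0994

$0.10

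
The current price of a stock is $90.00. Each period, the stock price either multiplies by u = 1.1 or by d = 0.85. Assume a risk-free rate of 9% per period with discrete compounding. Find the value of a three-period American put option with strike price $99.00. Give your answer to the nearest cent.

$9.00

Risk-neutral probability p = (1 + 0.09 − 0.85)/(1.1 − 0.85) = 0.2400/0.2500 = 0.9600
Terminal stock prices: S_uuu = 119.8, S_uud = 92.57, S_udd = 71.53, S_ddd = 55.27
Terminal payoffs (K − S): max(-20.79, 0) = 0, max(6.435, 0) = 6.435, max(27.47, 0) = 27.47, max(43.73, 0) = 43.73
Node uu (S = 108.9): continuation = 1/1.09·[0.9600·0.0000 + 0.0400·6.4350] = 0.2361; exercise value = 0.0000 ≤ continuation, so V_uu = 0.2361
Node ud (S = 84.15): continuation = 1/1.09·[0.9600·6.4350 + 0.0400·27.4725] = 6.6757; exercise value = 14.8500 > continuation, so V_ud = 14.8500 (exercise)
Node dd (S = 65.02): continuation = 1/1.09·[0.9600·27.4725 + 0.0400·43.7288] = 25.8007; exercise value = 33.9750 > continuation, so V_dd = 33.9750 (exercise)
Node u (S = 99): continuation = 1/1.09·[0.9600·0.2361 + 0.0400·14.8500] = 0.7529; exercise value = 0.0000 ≤ continuation, so V_u = 0.7529
Node d (S = 76.5): continuation = 1/1.09·[0.9600·14.8500 + 0.0400·33.9750] = 14.3257; exercise value = 22.5000 > continuation, so V_d = 22.5000 (exercise)
Node 0 (S = 90): continuation = 1/1.09·[0.9600·0.7529 + 0.0400·22.5000] = 1.4888; exercise value = 9.0000 > continuation, so V_0 = 9.0000 (exercise)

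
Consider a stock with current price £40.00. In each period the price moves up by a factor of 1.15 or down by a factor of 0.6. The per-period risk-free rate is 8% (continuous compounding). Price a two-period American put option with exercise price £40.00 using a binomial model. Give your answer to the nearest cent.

£2.92

Risk-neutral probability p = (e^0.08 − 0.6)/(1.15 − 0.6) = 0.4833/0.5500 = 0.8787
Terminal stock prices: S_uu = 52.9, S_ud = 27.6, S_dd = 14.4
Terminal payoffs (K − S): max(-12.9, 0) = 0, max(12.4, 0) = 12.4, max(25.6, 0) = 25.6
Node u (S = 46): continuation = e^(−0.08)·[0.8787·0.0000 + 0.1213·12.4000] = 1.3884; exercise value = 0.0000 ≤ continuation, so V_u = 1.3884
Node d (S = 24): continuation = e^(−0.08)·[0.8787·12.4000 + 0.1213·25.6000] = 12.9247; exercise value = 16.0000 > continuation, so V_d = 16.0000 (exercise)
Node 0 (S = 40): continuation = e^(−0.08)·[0.8787·1.3884 + 0.1213·16.0000] = 2.9178; exercise value = 0.0000 ≤ continuation, so V_0 = 2.9178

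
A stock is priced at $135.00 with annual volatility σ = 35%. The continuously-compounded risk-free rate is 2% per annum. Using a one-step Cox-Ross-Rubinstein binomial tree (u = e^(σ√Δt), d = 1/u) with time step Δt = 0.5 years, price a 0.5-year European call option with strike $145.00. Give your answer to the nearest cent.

$12.67

CRR parameters: u = e^(σ√Δt) = e^(0.35·√0.5) = 1.2808, d = 1/u = 0.7808
Per-period rate: rΔt = 0.02·0.5 = 0.01, so R = e^0.01 = 1.0101
Risk-neutral probability p = (e^0.01 − 0.7808)/(1.2808 − 0.7808) = 0.2293/0.5000 = 0.4585
Terminal stock prices: S_u = 172.9, S_d = 105.4
Terminal payoffs (S − K): max(27.91, 0) = 27.91, max(-39.6, 0) = 0
Node 0 (S = 135): V_0 = e^(−0.01)·[0.4585·27.9084 + 0.5415·0.0000] = 12.6698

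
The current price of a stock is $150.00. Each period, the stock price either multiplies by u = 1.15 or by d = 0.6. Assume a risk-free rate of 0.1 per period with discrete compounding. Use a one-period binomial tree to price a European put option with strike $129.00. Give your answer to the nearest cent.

$3.22

Risk-neutral probability p = (1 + 0.1 − 0.6)/(1.15 − 0.6) = 0.5000/0.5500 = 0.9091
Terminal stock prices: S_u = 172.5, S_d = 90
Terminal payoffs (K − S): max(-43.5, 0) = 0, max(39, 0) = 39
Node 0 (S = 150): V_0 = 1/1.1·[0.9091·0.0000 + 0.0909·39.0000] = 3.2231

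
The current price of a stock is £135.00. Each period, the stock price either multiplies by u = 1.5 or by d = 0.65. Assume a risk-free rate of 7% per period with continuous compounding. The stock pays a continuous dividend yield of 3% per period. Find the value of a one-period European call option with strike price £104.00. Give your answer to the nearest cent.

£42.23

Per-period risk-free factor R = e^0.07 = 1.0725; dividend-adjusted growth = e^(0.07−0.03) = 1.0408.
Risk-neutral probability p = (1.0408 − 0.65)/(1.5 − 0.65) = 0.3908/0.8500 = 0.4598
Terminal stock prices: S_u = 202.5, S_d = 87.75
Terminal payoffs (S − K): max(98.5, 0) = 98.5, max(-16.25, 0) = 0
Node 0 (S = 135): V_0 = e^(−0.07)·[0.4598·98.5000 + 0.5402·0.0000] = 42.2263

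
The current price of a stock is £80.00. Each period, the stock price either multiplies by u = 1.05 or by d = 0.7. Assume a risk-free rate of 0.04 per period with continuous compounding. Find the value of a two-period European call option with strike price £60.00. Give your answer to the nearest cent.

£24.68

Risk-neutral probability p = (e^0.04 − 0.7)/(1.05 − 0.7) = 0.3408/0.3500 = 0.9737
Terminal stock prices: S_uu = 88.2, S_ud = 58.8, S_dd = 39.2
Terminal payoffs (S − K): max(28.2, 0) = 28.2, max(-1.2, 0) = 0, max(-20.8, 0) = 0
Node u (S = 84): V_u = e^(−0.04)·[0.9737·28.2000 + 0.0263·0.0000] = 26.3829
Node d (S = 56): V_d = e^(−0.04)·[0.9737·0.0000 + 0.0263·0.0000] = 0.0000
Node 0 (S = 80): V_0 = e^(−0.04)·[0.9737·26.3829 + 0.0263·0.0000] = 24.6829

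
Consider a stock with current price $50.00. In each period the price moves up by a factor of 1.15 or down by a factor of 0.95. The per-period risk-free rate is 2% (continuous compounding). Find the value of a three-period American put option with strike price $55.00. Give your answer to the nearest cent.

$5.20

Risk-neutral probability p = (e^0.02 − 0.95)/(1.15 − 0.95) = 0.0702/0.2000 = 0.3510
Terminal stock prices: S_uuu = 76.04, S_uud = 62.82, S_udd = 51.89, S_ddd = 42.87
Terminal payoffs (K − S): max(-21.04, 0) = 0, max(-7.819, 0) = 0, max(3.106, 0) = 3.106, max(12.13, 0) = 12.13
Node uu (S = 66.12): continuation = e^(−0.02)·[0.3510·0.0000 + 0.6490·0.0000] = 0.0000; exercise value = 0.0000 ≤ continuation, so V_uu = 0.0000
Node ud (S = 54.62): continuation = e^(−0.02)·[0.3510·0.0000 + 0.6490·3.1063] = 1.9760; exercise value = 0.3750 ≤ continuation, so V_ud = 1.9760
Node dd (S = 45.12): continuation = e^(−0.02)·[0.3510·3.1063 + 0.6490·12.1313] = 8.7859; exercise value = 9.8750 > continuation, so V_dd = 9.8750 (exercise)
Node u (S = 57.5): continuation = e^(−0.02)·[0.3510·0.0000 + 0.6490·1.9760] = 1.2570; exercise value = 0.0000 ≤ continuation, so V_u = 1.2570
Node d (S = 47.5): continuation = e^(−0.02)·[0.3510·1.9760 + 0.6490·9.8750] = 6.9618; exercise value = 7.5000 > continuation, so V_d = 7.5000 (exercise)
Node 0 (S = 50): continuation = e^(−0.02)·[0.3510·1.2570 + 0.6490·7.5000] = 5.2036; exercise value = 5.0000 ≤ continuation, so V_0 = 5.2036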